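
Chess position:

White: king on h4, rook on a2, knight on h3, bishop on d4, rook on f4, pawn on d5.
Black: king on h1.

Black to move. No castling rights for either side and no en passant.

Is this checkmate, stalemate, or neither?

Black to move; black king on h1.
In check: no.
King squares — g1: attacked by Nh3; g2: attacked by Ra2; h2: attacked by Ra2.
Legal moves for Black: none.
Not in check and no legal moves → stalemate.

stalemate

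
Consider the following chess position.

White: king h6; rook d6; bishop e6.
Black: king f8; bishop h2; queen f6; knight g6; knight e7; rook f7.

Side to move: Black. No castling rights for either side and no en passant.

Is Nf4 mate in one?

After Nf4: white king on h6; in check: yes, from the black queen on f6.
King squares — g5: attacked by Qf6; h5: attacked by Nf4; g6: attacked by Nf4; g7: attacked by Qf6; h7: attacked by Rf7.
White has no legal moves → checkmate.

yes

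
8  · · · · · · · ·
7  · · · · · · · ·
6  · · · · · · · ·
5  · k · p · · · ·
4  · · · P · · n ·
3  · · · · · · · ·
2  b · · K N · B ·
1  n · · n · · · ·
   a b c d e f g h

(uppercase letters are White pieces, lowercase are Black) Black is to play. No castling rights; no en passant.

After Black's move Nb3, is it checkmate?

no

After Nb3: white king on d2; in check: yes, from the black knight on b3.
White has 4 legal replies: Kd3, Kc2, Ke1, Kxd1.
In check but a legal move exists → not checkmate.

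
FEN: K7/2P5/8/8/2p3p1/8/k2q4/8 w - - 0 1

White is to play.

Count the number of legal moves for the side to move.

7

White to move; king on a8.
In check: no.
Legal moves: Kb8, Kb7, Ka7, c8=Q, c8=R, c8=B, c8=N.
Count: 7.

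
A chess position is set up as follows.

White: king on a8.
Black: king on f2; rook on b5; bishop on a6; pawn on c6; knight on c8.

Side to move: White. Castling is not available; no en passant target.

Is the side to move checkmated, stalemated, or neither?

stalemate

White to move; white king on a8.
In check: no.
King squares — a7: attacked by Nc8; b7: attacked by Rb5; b8: attacked by Rb5.
Legal moves for White: none.
Not in check and no legal moves → stalemate.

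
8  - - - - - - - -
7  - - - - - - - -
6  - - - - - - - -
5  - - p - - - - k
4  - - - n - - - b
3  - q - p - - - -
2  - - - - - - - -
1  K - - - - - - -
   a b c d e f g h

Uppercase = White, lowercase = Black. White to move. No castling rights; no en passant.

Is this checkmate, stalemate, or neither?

stalemate

White to move; white king on a1.
In check: no.
King squares — b1: attacked by Qb3; a2: attacked by Qb3; b2: attacked by Qb3.
Legal moves for White: none.
Not in check and no legal moves → stalemate.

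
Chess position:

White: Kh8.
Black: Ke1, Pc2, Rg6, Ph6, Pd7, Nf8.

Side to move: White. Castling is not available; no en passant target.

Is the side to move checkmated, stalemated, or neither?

stalemate

White to move; white king on h8.
In check: no.
King squares — g7: attacked by Rg6; h7: attacked by Nf8; g8: attacked by Rg6.
Legal moves for White: none.
Not in check and no legal moves → stalemate.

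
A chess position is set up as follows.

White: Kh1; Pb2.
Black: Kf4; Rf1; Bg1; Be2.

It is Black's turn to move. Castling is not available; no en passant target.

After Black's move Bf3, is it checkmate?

After Bf3: white king on h1; in check: yes, from the black bishop on f3.
King squares — g1: attacked by Rf1; g2: attacked by Bf3; h2: attacked by Bg1.
White has no legal moves → checkmate.

yes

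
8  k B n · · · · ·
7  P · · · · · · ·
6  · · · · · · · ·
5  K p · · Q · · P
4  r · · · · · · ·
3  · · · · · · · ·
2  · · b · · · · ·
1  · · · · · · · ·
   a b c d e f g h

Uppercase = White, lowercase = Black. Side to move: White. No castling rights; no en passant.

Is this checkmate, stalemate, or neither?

White to move; white king on a5.
In check: yes, from the black rook on a4.
King squares — a4: attacked by Bc2; b4: attacked by Ra4; b5: available; a6: attacked by Ra4; b6: attacked by Nc8.
Legal moves for White: Kxb5.
White is in check but has 1 legal move → neither.

neither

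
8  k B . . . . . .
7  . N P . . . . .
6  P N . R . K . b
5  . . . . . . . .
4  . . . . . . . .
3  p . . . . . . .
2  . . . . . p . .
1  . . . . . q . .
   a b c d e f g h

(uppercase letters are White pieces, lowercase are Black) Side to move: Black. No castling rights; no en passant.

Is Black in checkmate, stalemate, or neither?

checkmate

Black to move; black king on a8.
In check: yes, from the white knight on b6.
King squares — a7: attacked by Bb8; b7: attacked by Pa6; b8: attacked by Pc7.
Legal moves for Black: none.
In check with no legal moves → checkmate.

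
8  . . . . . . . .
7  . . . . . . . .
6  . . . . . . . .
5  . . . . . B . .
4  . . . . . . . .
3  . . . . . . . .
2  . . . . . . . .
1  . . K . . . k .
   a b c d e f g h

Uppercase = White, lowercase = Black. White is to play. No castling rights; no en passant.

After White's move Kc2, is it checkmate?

After Kc2: black king on g1; in check: no.
Black is not in check, so this cannot be checkmate.

no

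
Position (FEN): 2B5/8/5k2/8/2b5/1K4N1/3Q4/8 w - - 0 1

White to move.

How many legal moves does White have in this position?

White to move; king on b3.
In check: yes, from the black bishop on c4.
Legal moves: Kxc4, Kb4, Ka4, Kc3, Ka3, Kc2, Kb2.
Count: 7.

7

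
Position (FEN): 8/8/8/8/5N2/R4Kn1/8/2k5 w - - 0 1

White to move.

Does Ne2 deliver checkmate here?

After Ne2: black king on c1; in check: yes, from the white knight on e2.
Black has 6 legal replies: Kd2, Kc2, Kb2, Kd1, Kb1, Nxe2.
In check but a legal move exists → not checkmate.

no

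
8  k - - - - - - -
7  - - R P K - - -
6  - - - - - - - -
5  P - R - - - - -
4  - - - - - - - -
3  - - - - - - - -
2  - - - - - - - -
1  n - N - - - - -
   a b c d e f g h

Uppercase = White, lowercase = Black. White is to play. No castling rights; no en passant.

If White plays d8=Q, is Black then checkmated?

After d8=Q: black king on a8; in check: yes, from the white queen on d8.
King squares — a7: attacked by Rc7; b7: attacked by Rc7; b8: attacked by Qd8.
Black has no legal moves → checkmate.

yes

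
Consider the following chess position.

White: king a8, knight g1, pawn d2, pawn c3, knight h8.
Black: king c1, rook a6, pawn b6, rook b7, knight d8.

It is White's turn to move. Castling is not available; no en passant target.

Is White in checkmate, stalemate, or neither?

checkmate

White to move; white king on a8.
In check: yes, from the black rook on a6.
King squares — a7: attacked by Ra6; b7: attacked by Nd8; b8: attacked by Rb7.
Legal moves for White: none.
In check with no legal moves → checkmate.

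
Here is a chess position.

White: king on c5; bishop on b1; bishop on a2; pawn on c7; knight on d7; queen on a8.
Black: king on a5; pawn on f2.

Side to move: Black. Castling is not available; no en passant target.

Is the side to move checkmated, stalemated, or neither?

checkmate

Black to move; black king on a5.
In check: yes, from the white queen on a8.
King squares — a4: attacked by Qa8; b4: attacked by Kc5; b5: attacked by Kc5; a6: attacked by Qa8; b6: attacked by Kc5.
Legal moves for Black: none.
In check with no legal moves → checkmate.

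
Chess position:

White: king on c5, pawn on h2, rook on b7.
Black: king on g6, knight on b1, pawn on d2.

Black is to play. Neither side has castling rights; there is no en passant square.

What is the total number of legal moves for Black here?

Black to move; king on g6.
In check: no.
Legal moves: Kh6, Kf6, Kh5, Kg5, Kf5, Nc3, Na3, d1=Q, d1=R, d1=B, d1=N.
Count: 11.

11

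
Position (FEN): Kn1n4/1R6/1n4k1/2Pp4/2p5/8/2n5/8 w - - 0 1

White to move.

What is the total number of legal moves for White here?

White to move; king on a8.
In check: yes, from the black knight on b6.
Legal moves: Kxb8, Ka7, Rxb6+, cxb6.
Count: 4.

4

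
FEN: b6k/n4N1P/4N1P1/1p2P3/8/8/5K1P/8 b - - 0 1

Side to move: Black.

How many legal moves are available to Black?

Black to move; king on h8.
In check: yes, from the white knight on f7.
Legal moves: none.
Count: 0.

0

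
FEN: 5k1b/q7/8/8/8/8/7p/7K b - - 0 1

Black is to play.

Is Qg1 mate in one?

After Qg1: white king on h1; in check: yes, from the black queen on g1.
King squares — g1: attacked by Ph2; g2: attacked by Qg1; h2: attacked by Qg1.
White has no legal moves → checkmate.

yes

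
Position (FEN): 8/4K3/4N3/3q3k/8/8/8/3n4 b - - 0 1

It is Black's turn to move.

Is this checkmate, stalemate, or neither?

neither

Black to move; black king on h5.
In check: no.
Legal moves for Black include: Kh6, Kg6, Kh4, Kg4, Qd8+, Qa8, Qd7+, Qb7+, Qxe6+, Qd6+, Qc6, Qg5+, Qf5, Qe5, Qc5+, Qb5, Qa5, Qe4, ... (list truncated; more exist).
Black has legal moves and is not in check → neither.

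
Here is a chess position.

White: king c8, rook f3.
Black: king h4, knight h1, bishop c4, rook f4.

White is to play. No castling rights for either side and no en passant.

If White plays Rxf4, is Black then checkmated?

After Rxf4: black king on h4; in check: yes, from the white rook on f4.
Black has 4 legal replies: Kh5, Kg5, Kh3, Kg3.
In check but a legal move exists → not checkmate.

no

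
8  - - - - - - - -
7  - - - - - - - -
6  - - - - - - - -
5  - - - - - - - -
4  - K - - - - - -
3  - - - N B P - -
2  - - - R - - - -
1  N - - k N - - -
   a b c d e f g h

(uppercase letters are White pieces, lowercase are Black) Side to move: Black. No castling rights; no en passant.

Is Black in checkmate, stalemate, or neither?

Black to move; black king on d1.
In check: yes, from the white rook on d2.
King squares — c1: attacked by Nd3; e1: attacked by Nd3; c2: attacked by Na1; d2: attacked by Be3; e2: attacked by Rd2.
Legal moves for Black: none.
In check with no legal moves → checkmate.

checkmate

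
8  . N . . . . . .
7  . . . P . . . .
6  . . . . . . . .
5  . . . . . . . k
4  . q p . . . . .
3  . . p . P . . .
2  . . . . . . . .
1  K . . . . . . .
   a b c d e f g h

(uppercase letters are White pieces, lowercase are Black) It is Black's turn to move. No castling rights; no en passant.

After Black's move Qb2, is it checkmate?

yes

After Qb2: white king on a1; in check: yes, from the black queen on b2.
King squares — b1: attacked by Qb2; a2: attacked by Qb2; b2: attacked by Pc3.
White has no legal moves → checkmate.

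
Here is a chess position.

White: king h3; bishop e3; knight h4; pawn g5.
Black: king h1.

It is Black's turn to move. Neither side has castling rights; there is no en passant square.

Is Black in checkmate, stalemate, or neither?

stalemate

Black to move; black king on h1.
In check: no.
King squares — g1: attacked by Be3; g2: attacked by Kh3; h2: attacked by Kh3.
Legal moves for Black: none.
Not in check and no legal moves → stalemate.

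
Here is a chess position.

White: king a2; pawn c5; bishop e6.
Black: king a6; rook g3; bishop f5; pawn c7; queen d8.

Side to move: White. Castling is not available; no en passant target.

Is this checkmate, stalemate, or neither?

neither

White to move; white king on a2.
In check: no.
Legal moves for White: Bg8, Bc8+, Bf7, Bd7, Bxf5, Bd5, Bc4+, Bb3, Kb2, Ka1, c6.
White has 11 legal moves and is not in check → neither.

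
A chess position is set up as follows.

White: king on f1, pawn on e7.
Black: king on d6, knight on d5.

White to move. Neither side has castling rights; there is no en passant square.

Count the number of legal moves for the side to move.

9

White to move; king on f1.
In check: no.
Legal moves: Kg2, Kf2, Ke2, Kg1, Ke1, e8=Q, e8=R, e8=B, e8=N+.
Count: 9.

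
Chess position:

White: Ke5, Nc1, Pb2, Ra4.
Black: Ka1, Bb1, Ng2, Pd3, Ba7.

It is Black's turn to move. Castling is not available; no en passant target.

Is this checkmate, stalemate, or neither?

neither

Black to move; black king on a1.
In check: yes, from the white rook on a4.
Legal moves for Black: Kxb2, Ba2.
Black is in check but has 2 legal moves → neither.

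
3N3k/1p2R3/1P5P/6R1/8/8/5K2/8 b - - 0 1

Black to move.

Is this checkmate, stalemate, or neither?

Black to move; black king on h8.
In check: no.
King squares — g7: attacked by Rg5; h7: attacked by Re7; g8: attacked by Rg5.
Legal moves for Black: none.
Not in check and no legal moves → stalemate.

stalemate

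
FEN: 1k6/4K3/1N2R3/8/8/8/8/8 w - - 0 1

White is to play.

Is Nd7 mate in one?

no

After Nd7: black king on b8; in check: yes, from the white knight on d7.
Black has 5 legal replies: Kc8, Ka8, Kc7, Kb7, Ka7.
In check but a legal move exists → not checkmate.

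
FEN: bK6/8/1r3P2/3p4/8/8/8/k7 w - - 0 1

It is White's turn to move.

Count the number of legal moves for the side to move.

4

White to move; king on b8.
In check: yes, from the black rook on b6.
Legal moves: Kc8, Kxa8, Kc7, Ka7.
Count: 4.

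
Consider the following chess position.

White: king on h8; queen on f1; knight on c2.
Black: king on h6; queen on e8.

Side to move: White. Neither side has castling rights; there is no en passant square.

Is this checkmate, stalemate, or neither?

neither

White to move; white king on h8.
In check: yes, from the black queen on e8.
King squares — g7: attacked by Kh6; h7: attacked by Kh6; g8: attacked by Qe8.
Legal moves for White: Qf8+.
White is in check but has 1 legal move → neither.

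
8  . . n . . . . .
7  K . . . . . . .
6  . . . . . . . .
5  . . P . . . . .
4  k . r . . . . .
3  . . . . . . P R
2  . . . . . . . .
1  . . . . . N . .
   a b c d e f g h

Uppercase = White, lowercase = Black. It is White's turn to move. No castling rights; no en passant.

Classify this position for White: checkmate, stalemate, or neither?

neither

White to move; white king on a7.
In check: yes, from the black knight on c8.
Legal moves for White: Kb8, Ka8, Kb7, Ka6.
White is in check but has 4 legal moves → neither.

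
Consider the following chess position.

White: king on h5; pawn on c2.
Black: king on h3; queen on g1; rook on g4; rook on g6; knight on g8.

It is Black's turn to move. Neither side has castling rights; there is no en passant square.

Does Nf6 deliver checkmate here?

After Nf6: white king on h5; in check: yes, from the black knight on f6.
King squares — g4: attacked by Qg1; h4: attacked by Kh3; g5: attacked by Rg4; g6: attacked by Rg4; h6: attacked by Rg6.
White has no legal moves → checkmate.

yes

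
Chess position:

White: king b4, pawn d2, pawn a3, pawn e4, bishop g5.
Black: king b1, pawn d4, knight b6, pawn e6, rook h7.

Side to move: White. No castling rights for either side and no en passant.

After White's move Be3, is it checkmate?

After Be3: black king on b1; in check: no.
Black is not in check, so this cannot be checkmate.

no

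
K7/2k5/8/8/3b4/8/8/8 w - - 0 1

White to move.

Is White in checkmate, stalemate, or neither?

stalemate

White to move; white king on a8.
In check: no.
King squares — a7: attacked by Bd4; b7: attacked by Kc7; b8: attacked by Kc7.
Legal moves for White: none.
Not in check and no legal moves → stalemate.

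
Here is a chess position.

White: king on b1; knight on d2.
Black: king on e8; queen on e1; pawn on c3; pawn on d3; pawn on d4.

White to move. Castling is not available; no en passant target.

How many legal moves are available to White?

White to move; king on b1.
In check: yes, from the black queen on e1.
Legal moves: Ka2.
Count: 1.

1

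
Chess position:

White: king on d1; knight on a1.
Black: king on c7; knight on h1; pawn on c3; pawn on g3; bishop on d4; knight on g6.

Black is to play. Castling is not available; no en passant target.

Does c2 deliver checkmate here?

After c2: white king on d1; in check: yes, from the black pawn on c2.
White has 6 legal replies: Ke2, Kd2, Kxc2, Ke1, Kc1, Nxc2.
In check but a legal move exists → not checkmate.

no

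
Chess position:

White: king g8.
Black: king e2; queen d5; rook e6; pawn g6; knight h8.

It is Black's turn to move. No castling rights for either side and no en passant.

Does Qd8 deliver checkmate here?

no

After Qd8: white king on g8; in check: yes, from the black queen on d8.
White has 2 legal replies: Kh7, Kg7.
In check but a legal move exists → not checkmate.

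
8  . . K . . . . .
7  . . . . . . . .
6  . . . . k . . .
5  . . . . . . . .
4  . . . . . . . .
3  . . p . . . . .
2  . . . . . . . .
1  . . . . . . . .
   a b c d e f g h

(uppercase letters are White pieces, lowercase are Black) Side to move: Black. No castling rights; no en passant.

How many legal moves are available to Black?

8

Black to move; king on e6.
In check: no.
Legal moves: Kf7, Ke7, Kf6, Kd6, Kf5, Ke5, Kd5, c2.
Count: 8.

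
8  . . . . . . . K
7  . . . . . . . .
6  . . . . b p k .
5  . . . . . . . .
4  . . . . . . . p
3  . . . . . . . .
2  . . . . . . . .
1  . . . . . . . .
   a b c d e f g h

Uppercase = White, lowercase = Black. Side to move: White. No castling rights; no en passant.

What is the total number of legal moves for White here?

White to move; king on h8.
In check: no.
Legal moves: none.
Count: 0.

0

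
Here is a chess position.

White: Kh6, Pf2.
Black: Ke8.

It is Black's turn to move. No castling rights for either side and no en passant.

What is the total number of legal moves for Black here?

5

Black to move; king on e8.
In check: no.
Legal moves: Kf8, Kd8, Kf7, Ke7, Kd7.
Count: 5.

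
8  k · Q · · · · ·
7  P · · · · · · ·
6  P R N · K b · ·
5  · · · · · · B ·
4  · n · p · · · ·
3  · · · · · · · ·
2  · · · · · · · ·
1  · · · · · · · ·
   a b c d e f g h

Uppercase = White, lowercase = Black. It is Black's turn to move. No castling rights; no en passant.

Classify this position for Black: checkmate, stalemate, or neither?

checkmate

Black to move; black king on a8.
In check: yes, from the white queen on c8.
King squares — a7: attacked by Nc6; b7: attacked by Pa6; b8: attacked by Rb6.
Legal moves for Black: none.
In check with no legal moves → checkmate.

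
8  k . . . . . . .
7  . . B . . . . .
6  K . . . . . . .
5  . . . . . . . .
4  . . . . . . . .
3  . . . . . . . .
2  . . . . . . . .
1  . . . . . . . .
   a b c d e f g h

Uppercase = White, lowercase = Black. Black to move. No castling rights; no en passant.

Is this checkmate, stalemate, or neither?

Black to move; black king on a8.
In check: no.
King squares — a7: attacked by Ka6; b7: attacked by Ka6; b8: attacked by Bc7.
Legal moves for Black: none.
Not in check and no legal moves → stalemate.

stalemate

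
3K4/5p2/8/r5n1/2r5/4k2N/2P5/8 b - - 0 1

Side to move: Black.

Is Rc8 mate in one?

After Rc8: white king on d8; in check: yes, from the black rook on c8.
White has 3 legal replies: Kxc8, Ke7, Kd7.
In check but a legal move exists → not checkmate.

no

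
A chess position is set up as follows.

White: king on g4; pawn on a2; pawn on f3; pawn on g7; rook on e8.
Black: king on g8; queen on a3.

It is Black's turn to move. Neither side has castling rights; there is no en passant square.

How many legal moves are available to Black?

4

Black to move; king on g8.
In check: yes, from the white rook on e8.
Legal moves: Kh7, Kxg7, Kf7, Qf8.
Count: 4.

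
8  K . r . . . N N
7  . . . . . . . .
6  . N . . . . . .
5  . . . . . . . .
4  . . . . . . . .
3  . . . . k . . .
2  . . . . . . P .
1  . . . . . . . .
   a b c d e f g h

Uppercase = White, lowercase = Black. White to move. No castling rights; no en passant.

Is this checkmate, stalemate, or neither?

White to move; white king on a8.
In check: yes, from the black rook on c8.
Legal moves for White: Kb7, Ka7, Nxc8.
White is in check but has 3 legal moves → neither.

neither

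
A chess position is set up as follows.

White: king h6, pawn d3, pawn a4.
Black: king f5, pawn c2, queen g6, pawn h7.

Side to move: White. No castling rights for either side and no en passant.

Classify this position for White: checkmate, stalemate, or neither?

checkmate

White to move; white king on h6.
In check: yes, from the black queen on g6.
King squares — g5: attacked by Kf5; h5: attacked by Qg6; g6: attacked by Kf5; g7: attacked by Qg6; h7: attacked by Qg6.
Legal moves for White: none.
In check with no legal moves → checkmate.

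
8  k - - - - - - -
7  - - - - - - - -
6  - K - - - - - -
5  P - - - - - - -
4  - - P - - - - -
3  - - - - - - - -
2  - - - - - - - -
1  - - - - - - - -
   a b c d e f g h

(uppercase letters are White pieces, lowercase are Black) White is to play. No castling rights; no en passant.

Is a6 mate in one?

no

After a6: black king on a8; in check: no.
Black is not in check, so this cannot be checkmate.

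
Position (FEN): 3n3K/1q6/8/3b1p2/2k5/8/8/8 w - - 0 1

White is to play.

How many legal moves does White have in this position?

0

White to move; king on h8.
In check: no.
Legal moves: none.
Count: 0.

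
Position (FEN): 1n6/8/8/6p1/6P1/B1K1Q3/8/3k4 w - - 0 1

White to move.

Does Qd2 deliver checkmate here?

yes

After Qd2: black king on d1; in check: yes, from the white queen on d2.
King squares — c1: attacked by Qd2; e1: attacked by Qd2; c2: attacked by Qd2; d2: attacked by Kc3; e2: attacked by Qd2.
Black has no legal moves → checkmate.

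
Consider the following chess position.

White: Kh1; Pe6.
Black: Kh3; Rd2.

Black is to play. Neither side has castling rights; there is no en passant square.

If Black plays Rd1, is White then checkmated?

yes

After Rd1: white king on h1; in check: yes, from the black rook on d1.
King squares — g1: attacked by Rd1; g2: attacked by Kh3; h2: attacked by Kh3.
White has no legal moves → checkmate.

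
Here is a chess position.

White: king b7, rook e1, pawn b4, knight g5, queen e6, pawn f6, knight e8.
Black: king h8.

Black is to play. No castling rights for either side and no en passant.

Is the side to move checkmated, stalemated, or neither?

stalemate

Black to move; black king on h8.
In check: no.
King squares — g7: attacked by Pf6; h7: attacked by Ng5; g8: attacked by Qe6.
Legal moves for Black: none.
Not in check and no legal moves → stalemate.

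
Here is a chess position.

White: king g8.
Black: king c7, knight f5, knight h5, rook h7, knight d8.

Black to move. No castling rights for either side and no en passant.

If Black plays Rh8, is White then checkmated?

After Rh8: white king on g8; in check: yes, from the black rook on h8.
White has 1 legal reply: Kxh8.
In check but a legal move exists → not checkmate.

no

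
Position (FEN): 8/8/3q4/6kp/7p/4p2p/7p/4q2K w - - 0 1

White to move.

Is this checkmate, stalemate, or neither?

White to move; white king on h1.
In check: yes, from the black queen on e1.
King squares — g1: attacked by Qe1; g2: attacked by Ph3; h2: attacked by Qd6.
Legal moves for White: none.
In check with no legal moves → checkmate.

checkmate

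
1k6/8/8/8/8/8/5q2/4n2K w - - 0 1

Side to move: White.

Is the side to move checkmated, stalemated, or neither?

White to move; white king on h1.
In check: no.
King squares — g1: attacked by Qf2; g2: attacked by Ne1; h2: attacked by Qf2.
Legal moves for White: none.
Not in check and no legal moves → stalemate.

stalemate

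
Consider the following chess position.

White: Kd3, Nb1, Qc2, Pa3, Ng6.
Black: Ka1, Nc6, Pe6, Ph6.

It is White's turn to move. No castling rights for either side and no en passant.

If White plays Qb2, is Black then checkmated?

no

After Qb2: black king on a1; in check: yes, from the white queen on b2.
Black has 1 legal reply: Kxb2.
In check but a legal move exists → not checkmate.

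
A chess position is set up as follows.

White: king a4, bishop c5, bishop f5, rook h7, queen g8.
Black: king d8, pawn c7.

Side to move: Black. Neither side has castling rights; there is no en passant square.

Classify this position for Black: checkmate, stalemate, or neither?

checkmate

Black to move; black king on d8.
In check: yes, from the white queen on g8.
King squares — c7: own pawn; d7: attacked by Bf5; e7: attacked by Bc5; c8: attacked by Bf5; e8: attacked by Qg8.
Legal moves for Black: none.
In check with no legal moves → checkmate.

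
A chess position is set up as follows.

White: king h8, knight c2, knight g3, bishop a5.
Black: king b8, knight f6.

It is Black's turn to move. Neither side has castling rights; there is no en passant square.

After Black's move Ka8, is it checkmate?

no

After Ka8: white king on h8; in check: no.
White is not in check, so this cannot be checkmate.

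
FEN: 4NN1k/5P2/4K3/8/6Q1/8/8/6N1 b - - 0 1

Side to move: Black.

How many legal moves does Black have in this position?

Black to move; king on h8.
In check: no.
Legal moves: none.
Count: 0.

0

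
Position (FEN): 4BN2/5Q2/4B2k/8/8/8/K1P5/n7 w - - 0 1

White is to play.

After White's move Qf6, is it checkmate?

yes

After Qf6: black king on h6; in check: yes, from the white queen on f6.
King squares — g5: attacked by Qf6; h5: attacked by Be8; g6: attacked by Qf6; g7: attacked by Qf6; h7: attacked by Nf8.
Black has no legal moves → checkmate.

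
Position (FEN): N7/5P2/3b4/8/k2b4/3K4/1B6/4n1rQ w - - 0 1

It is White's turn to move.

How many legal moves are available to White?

White to move; king on d3.
In check: yes, from the black knight on e1.
Legal moves: Ke4, Kxd4, Kc4, Ke2, Kd2.
Count: 5.

5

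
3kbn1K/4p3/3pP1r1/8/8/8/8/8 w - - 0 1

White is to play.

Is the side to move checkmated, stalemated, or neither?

White to move; white king on h8.
In check: no.
King squares — g7: attacked by Rg6; h7: attacked by Nf8; g8: attacked by Rg6.
Legal moves for White: none.
Not in check and no legal moves → stalemate.

stalemate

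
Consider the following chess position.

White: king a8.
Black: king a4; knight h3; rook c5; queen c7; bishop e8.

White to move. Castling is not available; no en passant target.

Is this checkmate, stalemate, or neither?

White to move; white king on a8.
In check: no.
King squares — a7: attacked by Qc7; b7: attacked by Qc7; b8: attacked by Qc7.
Legal moves for White: none.
Not in check and no legal moves → stalemate.

stalemate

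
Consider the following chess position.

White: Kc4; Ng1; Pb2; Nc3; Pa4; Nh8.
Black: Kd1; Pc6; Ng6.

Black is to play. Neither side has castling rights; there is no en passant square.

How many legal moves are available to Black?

Black to move; king on d1.
In check: yes, from the white knight on c3.
Legal moves: Kd2, Kc2, Ke1, Kc1.
Count: 4.

4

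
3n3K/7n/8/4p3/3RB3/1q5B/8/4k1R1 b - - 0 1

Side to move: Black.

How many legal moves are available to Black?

2

Black to move; king on e1.
In check: yes, from the white rook on g1.
Legal moves: Kf2, Ke2.
Count: 2.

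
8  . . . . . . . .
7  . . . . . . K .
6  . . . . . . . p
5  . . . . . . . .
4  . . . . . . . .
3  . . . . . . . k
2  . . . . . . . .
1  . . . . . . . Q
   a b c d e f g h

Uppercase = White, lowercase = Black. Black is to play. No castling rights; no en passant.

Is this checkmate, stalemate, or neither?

neither

Black to move; black king on h3.
In check: yes, from the white queen on h1.
King squares — g2: attacked by Qh1; h2: attacked by Qh1; g3: available; g4: available; h4: attacked by Qh1.
Legal moves for Black: Kg4, Kg3.
Black is in check but has 2 legal moves → neither.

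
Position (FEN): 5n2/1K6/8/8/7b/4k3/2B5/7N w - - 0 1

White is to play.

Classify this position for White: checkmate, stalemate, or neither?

neither

White to move; white king on b7.
In check: no.
Legal moves for White include: Kc8, Kb8, Ka8, Kc7, Ka7, Kc6, Kb6, Ka6, Bh7, Bg6, Bf5, Be4, Ba4, Bd3, Bb3, Bd1, Bb1, Ng3, ... (list truncated; more exist).
White has legal moves and is not in check → neither.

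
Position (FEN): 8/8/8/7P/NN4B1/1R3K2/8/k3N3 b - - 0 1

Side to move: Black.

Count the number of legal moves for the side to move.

Black to move; king on a1.
In check: no.
Legal moves: none.
Count: 0.

0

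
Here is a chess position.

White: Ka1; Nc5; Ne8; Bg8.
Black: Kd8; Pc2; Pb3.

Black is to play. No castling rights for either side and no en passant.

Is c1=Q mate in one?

After c1=Q: white king on a1; in check: yes, from the black queen on c1.
King squares — b1: attacked by Qc1; a2: attacked by Pb3; b2: attacked by Qc1.
White has no legal moves → checkmate.

yes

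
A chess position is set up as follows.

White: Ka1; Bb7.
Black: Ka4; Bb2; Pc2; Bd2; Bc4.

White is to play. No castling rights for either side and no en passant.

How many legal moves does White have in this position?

1

White to move; king on a1.
In check: yes, from the black bishop on b2.
Legal moves: Kxb2.
Count: 1.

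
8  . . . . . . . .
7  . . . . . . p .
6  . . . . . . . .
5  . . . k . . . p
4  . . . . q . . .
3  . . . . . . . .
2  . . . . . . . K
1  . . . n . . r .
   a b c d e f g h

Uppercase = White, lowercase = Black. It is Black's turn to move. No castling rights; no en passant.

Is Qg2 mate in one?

yes

After Qg2: white king on h2; in check: yes, from the black queen on g2.
King squares — g1: attacked by Qg2; h1: attacked by Rg1; g2: attacked by Rg1; g3: attacked by Qg2; h3: attacked by Qg2.
White has no legal moves → checkmate.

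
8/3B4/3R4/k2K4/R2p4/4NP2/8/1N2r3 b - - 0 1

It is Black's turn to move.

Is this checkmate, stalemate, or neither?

Black to move; black king on a5.
In check: yes, from the white rook on a4.
King squares — a4: attacked by Bd7; b4: attacked by Ra4; b5: attacked by Bd7; a6: attacked by Ra4; b6: attacked by Rd6.
Legal moves for Black: none.
In check with no legal moves → checkmate.

checkmate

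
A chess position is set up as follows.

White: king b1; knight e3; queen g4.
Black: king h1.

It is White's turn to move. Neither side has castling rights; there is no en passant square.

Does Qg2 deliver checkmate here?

yes

After Qg2: black king on h1; in check: yes, from the white queen on g2.
King squares — g1: attacked by Qg2; g2: attacked by Ne3; h2: attacked by Qg2.
Black has no legal moves → checkmate.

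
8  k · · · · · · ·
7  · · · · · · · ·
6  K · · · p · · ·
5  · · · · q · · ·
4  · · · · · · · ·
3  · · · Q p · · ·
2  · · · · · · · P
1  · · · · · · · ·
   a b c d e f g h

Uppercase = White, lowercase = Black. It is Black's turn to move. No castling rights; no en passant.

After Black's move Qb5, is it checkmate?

After Qb5: white king on a6; in check: yes, from the black queen on b5.
White has 2 legal replies: Kxb5, Qxb5.
In check but a legal move exists → not checkmate.

no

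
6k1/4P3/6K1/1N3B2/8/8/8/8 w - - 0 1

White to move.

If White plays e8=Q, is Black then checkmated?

yes

After e8=Q: black king on g8; in check: yes, from the white queen on e8.
King squares — f7: attacked by Kg6; g7: attacked by Kg6; h7: attacked by Kg6; f8: attacked by Qe8; h8: attacked by Qe8.
Black has no legal moves → checkmate.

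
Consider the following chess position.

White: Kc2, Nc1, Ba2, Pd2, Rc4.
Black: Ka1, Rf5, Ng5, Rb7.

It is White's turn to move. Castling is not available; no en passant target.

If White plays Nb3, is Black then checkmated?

After Nb3: black king on a1; in check: yes, from the white knight on b3.
Black has 2 legal replies: Kxa2, Rxb3.
In check but a legal move exists → not checkmate.

no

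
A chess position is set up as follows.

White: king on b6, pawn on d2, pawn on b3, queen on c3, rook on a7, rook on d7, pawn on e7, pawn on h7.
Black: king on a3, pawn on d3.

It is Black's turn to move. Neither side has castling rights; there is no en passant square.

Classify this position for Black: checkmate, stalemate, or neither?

checkmate

Black to move; black king on a3.
In check: yes, from the white rook on a7.
King squares — a2: attacked by Ra7; b2: attacked by Qc3; b3: attacked by Qc3; a4: attacked by Pb3; b4: attacked by Qc3.
Legal moves for Black: none.
In check with no legal moves → checkmate.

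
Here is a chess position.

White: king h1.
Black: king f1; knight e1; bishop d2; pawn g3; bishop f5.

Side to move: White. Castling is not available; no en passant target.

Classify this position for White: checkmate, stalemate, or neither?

White to move; white king on h1.
In check: no.
King squares — g1: attacked by Kf1; g2: attacked by Ne1; h2: attacked by Pg3.
Legal moves for White: none.
Not in check and no legal moves → stalemate.

stalemate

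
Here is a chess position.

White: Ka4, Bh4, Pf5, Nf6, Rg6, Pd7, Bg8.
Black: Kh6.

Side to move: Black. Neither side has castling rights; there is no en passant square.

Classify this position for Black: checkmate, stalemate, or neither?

checkmate

Black to move; black king on h6.
In check: yes, from the white rook on g6.
King squares — g5: attacked by Bh4; h5: attacked by Nf6; g6: attacked by Pf5; g7: attacked by Rg6; h7: attacked by Nf6.
Legal moves for Black: none.
In check with no legal moves → checkmate.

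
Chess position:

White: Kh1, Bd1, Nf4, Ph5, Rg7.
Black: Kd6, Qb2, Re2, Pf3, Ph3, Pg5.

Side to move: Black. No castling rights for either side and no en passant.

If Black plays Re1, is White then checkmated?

yes

After Re1: white king on h1; in check: yes, from the black rook on e1.
King squares — g1: attacked by Re1; g2: attacked by Qb2; h2: attacked by Qb2.
White has no legal moves → checkmate.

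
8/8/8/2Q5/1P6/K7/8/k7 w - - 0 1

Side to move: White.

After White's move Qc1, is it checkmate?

yes

After Qc1: black king on a1; in check: yes, from the white queen on c1.
King squares — b1: attacked by Qc1; a2: attacked by Ka3; b2: attacked by Qc1.
Black has no legal moves → checkmate.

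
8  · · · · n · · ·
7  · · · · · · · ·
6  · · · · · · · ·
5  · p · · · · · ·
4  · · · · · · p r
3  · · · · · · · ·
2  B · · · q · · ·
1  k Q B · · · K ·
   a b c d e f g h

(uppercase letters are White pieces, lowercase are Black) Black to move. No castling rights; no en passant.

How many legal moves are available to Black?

0

Black to move; king on a1.
In check: yes, from the white queen on b1.
Legal moves: none.
Count: 0.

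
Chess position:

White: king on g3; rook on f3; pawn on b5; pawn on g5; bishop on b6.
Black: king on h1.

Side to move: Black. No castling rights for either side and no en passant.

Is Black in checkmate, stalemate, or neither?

stalemate

Black to move; black king on h1.
In check: no.
King squares — g1: attacked by Bb6; g2: attacked by Kg3; h2: attacked by Kg3.
Legal moves for Black: none.
Not in check and no legal moves → stalemate.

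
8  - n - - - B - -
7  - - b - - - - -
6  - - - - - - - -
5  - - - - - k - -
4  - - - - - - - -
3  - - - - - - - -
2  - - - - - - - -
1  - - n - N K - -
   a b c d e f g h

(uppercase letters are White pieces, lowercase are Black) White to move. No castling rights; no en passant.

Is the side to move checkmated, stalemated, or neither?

White to move; white king on f1.
In check: no.
Legal moves for White: Bg7, Be7, Bh6, Bd6, Bc5, Bb4, Ba3, Kg2, Kf2, Kg1, Nf3, Nd3, Ng2, Nc2.
White has 14 legal moves and is not in check → neither.

neither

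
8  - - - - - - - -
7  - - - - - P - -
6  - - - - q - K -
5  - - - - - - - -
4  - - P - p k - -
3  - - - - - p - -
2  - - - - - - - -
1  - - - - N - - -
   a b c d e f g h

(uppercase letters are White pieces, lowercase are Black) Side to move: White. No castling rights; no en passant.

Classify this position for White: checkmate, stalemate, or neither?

neither

White to move; white king on g6.
In check: yes, from the black queen on e6.
King squares — f5: attacked by Kf4; g5: attacked by Kf4; h5: available; f6: attacked by Qe6; h6: attacked by Qe6; f7: own pawn; g7: available; h7: available.
Legal moves for White: Kh7, Kg7, Kh5.
White is in check but has 3 legal moves → neither.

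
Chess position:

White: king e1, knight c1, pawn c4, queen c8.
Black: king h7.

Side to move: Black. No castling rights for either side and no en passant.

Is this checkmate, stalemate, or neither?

neither

Black to move; black king on h7.
In check: no.
Legal moves for Black: Kg7, Kh6, Kg6.
Black has 3 legal moves and is not in check → neither.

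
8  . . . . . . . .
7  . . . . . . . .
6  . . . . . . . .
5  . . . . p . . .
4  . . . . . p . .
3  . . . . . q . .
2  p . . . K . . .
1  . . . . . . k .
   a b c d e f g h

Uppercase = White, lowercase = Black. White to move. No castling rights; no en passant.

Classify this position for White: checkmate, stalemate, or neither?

neither

White to move; white king on e2.
In check: yes, from the black queen on f3.
Legal moves for White: Kxf3, Kd2, Ke1.
White is in check but has 3 legal moves → neither.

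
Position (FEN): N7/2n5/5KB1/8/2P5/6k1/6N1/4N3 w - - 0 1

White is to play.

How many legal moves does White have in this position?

White to move; king on f6.
In check: no.
Legal moves: Nxc7, Nb6, Be8, Bh7, Bf7, Bh5, Bf5, Be4, Bd3, Bc2, Bb1, Kg7, Kf7, Ke7, Kg5, Kf5, Ke5, Nh4, Nf4, Ne3, Nf3, Nd3, Nc2, c5.
Count: 24.

24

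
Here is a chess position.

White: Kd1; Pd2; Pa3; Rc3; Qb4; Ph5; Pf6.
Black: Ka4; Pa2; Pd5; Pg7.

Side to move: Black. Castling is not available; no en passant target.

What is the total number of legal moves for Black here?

Black to move; king on a4.
In check: yes, from the white queen on b4.
Legal moves: none.
Count: 0.

0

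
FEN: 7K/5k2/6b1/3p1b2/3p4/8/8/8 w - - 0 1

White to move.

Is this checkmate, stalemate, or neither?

White to move; white king on h8.
In check: no.
King squares — g7: attacked by Kf7; h7: attacked by Bg6; g8: attacked by Kf7.
Legal moves for White: none.
Not in check and no legal moves → stalemate.

stalemate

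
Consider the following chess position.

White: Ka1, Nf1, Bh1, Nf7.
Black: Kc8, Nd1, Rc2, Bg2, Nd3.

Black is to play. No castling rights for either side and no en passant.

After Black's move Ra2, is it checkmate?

After Ra2: white king on a1; in check: yes, from the black rook on a2.
White has 2 legal replies: Kxa2, Kb1.
In check but a legal move exists → not checkmate.

no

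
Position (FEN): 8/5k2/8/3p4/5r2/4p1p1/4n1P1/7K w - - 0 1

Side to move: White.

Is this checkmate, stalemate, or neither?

White to move; white king on h1.
In check: no.
King squares — g1: attacked by Ne2; g2: own pawn; h2: attacked by Pg3.
Legal moves for White: none.
Not in check and no legal moves → stalemate.

stalemate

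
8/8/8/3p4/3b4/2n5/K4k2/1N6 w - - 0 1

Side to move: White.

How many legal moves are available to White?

5

White to move; king on a2.
In check: yes, from the black knight on c3.
Legal moves: Kb3, Ka3, Kb2, Ka1, Nxc3.
Count: 5.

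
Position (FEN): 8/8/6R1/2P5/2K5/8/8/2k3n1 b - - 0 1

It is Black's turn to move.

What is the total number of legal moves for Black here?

Black to move; king on c1.
In check: no.
Legal moves: Nh3, Nf3, Ne2, Kd2, Kc2, Kb2, Kd1, Kb1.
Count: 8.

8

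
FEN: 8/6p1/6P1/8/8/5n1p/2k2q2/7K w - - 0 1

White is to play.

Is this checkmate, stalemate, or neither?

stalemate

White to move; white king on h1.
In check: no.
King squares — g1: attacked by Qf2; g2: attacked by Qf2; h2: attacked by Qf2.
Legal moves for White: none.
Not in check and no legal moves → stalemate.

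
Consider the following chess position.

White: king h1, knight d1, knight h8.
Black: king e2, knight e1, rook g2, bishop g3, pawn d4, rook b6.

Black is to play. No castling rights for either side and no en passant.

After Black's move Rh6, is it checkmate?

After Rh6: white king on h1; in check: yes, from the black rook on h6.
King squares — g1: attacked by Rg2; g2: attacked by Ne1; h2: attacked by Rg2.
White has no legal moves → checkmate.

yes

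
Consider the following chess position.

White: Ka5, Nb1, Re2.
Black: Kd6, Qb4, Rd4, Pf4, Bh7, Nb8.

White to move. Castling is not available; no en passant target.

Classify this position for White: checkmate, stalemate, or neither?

checkmate

White to move; white king on a5.
In check: yes, from the black queen on b4.
King squares — a4: attacked by Qb4; b4: attacked by Rd4; b5: attacked by Qb4; a6: attacked by Nb8; b6: attacked by Qb4.
Legal moves for White: none.
In check with no legal moves → checkmate.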